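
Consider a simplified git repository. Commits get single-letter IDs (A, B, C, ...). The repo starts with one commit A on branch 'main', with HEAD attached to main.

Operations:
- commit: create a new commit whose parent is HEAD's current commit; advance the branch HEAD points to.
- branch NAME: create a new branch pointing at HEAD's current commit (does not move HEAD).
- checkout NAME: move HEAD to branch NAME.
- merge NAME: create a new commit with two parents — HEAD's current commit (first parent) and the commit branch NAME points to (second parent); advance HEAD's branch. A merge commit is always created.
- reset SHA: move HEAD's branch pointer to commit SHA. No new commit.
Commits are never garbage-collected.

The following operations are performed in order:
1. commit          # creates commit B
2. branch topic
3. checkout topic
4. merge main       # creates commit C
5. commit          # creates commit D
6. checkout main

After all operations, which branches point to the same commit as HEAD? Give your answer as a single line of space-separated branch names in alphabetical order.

Answer: main

Derivation:
After op 1 (commit): HEAD=main@B [main=B]
After op 2 (branch): HEAD=main@B [main=B topic=B]
After op 3 (checkout): HEAD=topic@B [main=B topic=B]
After op 4 (merge): HEAD=topic@C [main=B topic=C]
After op 5 (commit): HEAD=topic@D [main=B topic=D]
After op 6 (checkout): HEAD=main@B [main=B topic=D]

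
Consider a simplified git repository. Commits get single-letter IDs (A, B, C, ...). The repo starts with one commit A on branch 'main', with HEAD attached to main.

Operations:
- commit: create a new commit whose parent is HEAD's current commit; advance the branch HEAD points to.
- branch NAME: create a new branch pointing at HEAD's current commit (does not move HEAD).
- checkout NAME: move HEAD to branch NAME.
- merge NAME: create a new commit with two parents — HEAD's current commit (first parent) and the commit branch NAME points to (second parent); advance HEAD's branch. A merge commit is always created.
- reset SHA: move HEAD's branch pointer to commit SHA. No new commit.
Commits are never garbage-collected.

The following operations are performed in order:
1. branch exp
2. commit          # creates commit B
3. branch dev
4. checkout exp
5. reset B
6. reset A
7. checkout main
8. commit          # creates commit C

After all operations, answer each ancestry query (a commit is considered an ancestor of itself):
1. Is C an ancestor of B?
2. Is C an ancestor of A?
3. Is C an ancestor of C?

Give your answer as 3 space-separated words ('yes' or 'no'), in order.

After op 1 (branch): HEAD=main@A [exp=A main=A]
After op 2 (commit): HEAD=main@B [exp=A main=B]
After op 3 (branch): HEAD=main@B [dev=B exp=A main=B]
After op 4 (checkout): HEAD=exp@A [dev=B exp=A main=B]
After op 5 (reset): HEAD=exp@B [dev=B exp=B main=B]
After op 6 (reset): HEAD=exp@A [dev=B exp=A main=B]
After op 7 (checkout): HEAD=main@B [dev=B exp=A main=B]
After op 8 (commit): HEAD=main@C [dev=B exp=A main=C]
ancestors(B) = {A,B}; C in? no
ancestors(A) = {A}; C in? no
ancestors(C) = {A,B,C}; C in? yes

Answer: no no yes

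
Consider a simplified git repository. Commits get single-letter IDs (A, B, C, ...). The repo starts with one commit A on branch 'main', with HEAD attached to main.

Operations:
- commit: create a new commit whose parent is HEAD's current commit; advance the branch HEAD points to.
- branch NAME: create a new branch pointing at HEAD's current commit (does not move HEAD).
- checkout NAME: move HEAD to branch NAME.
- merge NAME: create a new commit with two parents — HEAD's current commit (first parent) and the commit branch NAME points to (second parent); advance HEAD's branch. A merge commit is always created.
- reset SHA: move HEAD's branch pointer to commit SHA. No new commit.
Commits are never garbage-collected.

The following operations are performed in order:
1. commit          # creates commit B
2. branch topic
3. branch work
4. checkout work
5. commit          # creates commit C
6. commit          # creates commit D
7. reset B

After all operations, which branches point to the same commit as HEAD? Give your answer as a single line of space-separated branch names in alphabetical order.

After op 1 (commit): HEAD=main@B [main=B]
After op 2 (branch): HEAD=main@B [main=B topic=B]
After op 3 (branch): HEAD=main@B [main=B topic=B work=B]
After op 4 (checkout): HEAD=work@B [main=B topic=B work=B]
After op 5 (commit): HEAD=work@C [main=B topic=B work=C]
After op 6 (commit): HEAD=work@D [main=B topic=B work=D]
After op 7 (reset): HEAD=work@B [main=B topic=B work=B]

Answer: main topic work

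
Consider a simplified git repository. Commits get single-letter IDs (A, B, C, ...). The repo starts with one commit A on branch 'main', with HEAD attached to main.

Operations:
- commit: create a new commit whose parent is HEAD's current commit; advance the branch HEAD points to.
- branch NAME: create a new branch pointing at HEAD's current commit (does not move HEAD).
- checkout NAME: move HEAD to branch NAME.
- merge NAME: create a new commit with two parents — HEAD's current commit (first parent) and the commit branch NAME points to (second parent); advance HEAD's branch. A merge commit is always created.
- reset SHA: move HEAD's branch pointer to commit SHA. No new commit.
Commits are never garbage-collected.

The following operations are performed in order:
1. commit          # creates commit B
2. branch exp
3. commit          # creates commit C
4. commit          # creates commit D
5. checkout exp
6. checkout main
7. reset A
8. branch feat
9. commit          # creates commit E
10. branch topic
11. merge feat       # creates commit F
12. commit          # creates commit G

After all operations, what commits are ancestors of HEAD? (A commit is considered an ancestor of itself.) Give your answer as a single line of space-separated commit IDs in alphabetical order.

Answer: A E F G

Derivation:
After op 1 (commit): HEAD=main@B [main=B]
After op 2 (branch): HEAD=main@B [exp=B main=B]
After op 3 (commit): HEAD=main@C [exp=B main=C]
After op 4 (commit): HEAD=main@D [exp=B main=D]
After op 5 (checkout): HEAD=exp@B [exp=B main=D]
After op 6 (checkout): HEAD=main@D [exp=B main=D]
After op 7 (reset): HEAD=main@A [exp=B main=A]
After op 8 (branch): HEAD=main@A [exp=B feat=A main=A]
After op 9 (commit): HEAD=main@E [exp=B feat=A main=E]
After op 10 (branch): HEAD=main@E [exp=B feat=A main=E topic=E]
After op 11 (merge): HEAD=main@F [exp=B feat=A main=F topic=E]
After op 12 (commit): HEAD=main@G [exp=B feat=A main=G topic=E]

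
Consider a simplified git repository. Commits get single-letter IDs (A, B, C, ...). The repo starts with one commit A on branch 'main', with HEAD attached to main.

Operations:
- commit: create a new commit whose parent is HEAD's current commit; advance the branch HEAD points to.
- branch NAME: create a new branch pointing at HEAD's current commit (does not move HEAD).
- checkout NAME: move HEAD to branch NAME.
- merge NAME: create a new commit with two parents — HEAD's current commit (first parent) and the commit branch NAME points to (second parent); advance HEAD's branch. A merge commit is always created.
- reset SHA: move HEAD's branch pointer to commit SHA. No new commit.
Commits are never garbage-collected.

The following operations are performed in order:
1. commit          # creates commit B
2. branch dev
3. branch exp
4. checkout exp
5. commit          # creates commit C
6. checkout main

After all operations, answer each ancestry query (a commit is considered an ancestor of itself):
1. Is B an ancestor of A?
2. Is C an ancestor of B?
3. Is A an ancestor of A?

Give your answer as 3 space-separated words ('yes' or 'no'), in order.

After op 1 (commit): HEAD=main@B [main=B]
After op 2 (branch): HEAD=main@B [dev=B main=B]
After op 3 (branch): HEAD=main@B [dev=B exp=B main=B]
After op 4 (checkout): HEAD=exp@B [dev=B exp=B main=B]
After op 5 (commit): HEAD=exp@C [dev=B exp=C main=B]
After op 6 (checkout): HEAD=main@B [dev=B exp=C main=B]
ancestors(A) = {A}; B in? no
ancestors(B) = {A,B}; C in? no
ancestors(A) = {A}; A in? yes

Answer: no no yes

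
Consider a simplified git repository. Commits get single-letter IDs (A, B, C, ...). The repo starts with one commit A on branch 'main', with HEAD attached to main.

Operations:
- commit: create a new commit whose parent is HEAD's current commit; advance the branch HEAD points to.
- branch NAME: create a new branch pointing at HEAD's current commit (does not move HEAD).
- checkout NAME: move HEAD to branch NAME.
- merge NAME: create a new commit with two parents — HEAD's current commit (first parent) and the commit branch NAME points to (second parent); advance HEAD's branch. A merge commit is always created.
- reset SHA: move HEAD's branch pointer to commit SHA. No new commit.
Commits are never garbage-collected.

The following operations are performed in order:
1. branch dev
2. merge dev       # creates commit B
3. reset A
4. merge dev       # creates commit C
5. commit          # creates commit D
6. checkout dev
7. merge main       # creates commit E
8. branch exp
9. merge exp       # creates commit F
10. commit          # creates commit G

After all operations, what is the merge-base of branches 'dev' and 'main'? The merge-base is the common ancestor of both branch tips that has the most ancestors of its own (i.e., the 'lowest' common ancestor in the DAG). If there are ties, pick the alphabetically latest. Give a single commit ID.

After op 1 (branch): HEAD=main@A [dev=A main=A]
After op 2 (merge): HEAD=main@B [dev=A main=B]
After op 3 (reset): HEAD=main@A [dev=A main=A]
After op 4 (merge): HEAD=main@C [dev=A main=C]
After op 5 (commit): HEAD=main@D [dev=A main=D]
After op 6 (checkout): HEAD=dev@A [dev=A main=D]
After op 7 (merge): HEAD=dev@E [dev=E main=D]
After op 8 (branch): HEAD=dev@E [dev=E exp=E main=D]
After op 9 (merge): HEAD=dev@F [dev=F exp=E main=D]
After op 10 (commit): HEAD=dev@G [dev=G exp=E main=D]
ancestors(dev=G): ['A', 'C', 'D', 'E', 'F', 'G']
ancestors(main=D): ['A', 'C', 'D']
common: ['A', 'C', 'D']

Answer: D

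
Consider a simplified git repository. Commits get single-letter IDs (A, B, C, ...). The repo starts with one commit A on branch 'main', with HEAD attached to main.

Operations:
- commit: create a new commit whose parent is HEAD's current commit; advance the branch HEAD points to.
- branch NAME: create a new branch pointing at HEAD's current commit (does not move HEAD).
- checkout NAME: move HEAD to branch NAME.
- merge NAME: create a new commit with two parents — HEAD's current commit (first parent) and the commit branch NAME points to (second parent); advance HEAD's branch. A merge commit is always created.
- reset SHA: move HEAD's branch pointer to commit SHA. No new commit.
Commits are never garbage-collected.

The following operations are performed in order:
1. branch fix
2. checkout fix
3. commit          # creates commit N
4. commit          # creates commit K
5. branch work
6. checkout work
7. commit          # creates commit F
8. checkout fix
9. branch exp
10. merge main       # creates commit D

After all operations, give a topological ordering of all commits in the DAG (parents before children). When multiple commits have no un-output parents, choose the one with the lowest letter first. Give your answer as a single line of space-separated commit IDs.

After op 1 (branch): HEAD=main@A [fix=A main=A]
After op 2 (checkout): HEAD=fix@A [fix=A main=A]
After op 3 (commit): HEAD=fix@N [fix=N main=A]
After op 4 (commit): HEAD=fix@K [fix=K main=A]
After op 5 (branch): HEAD=fix@K [fix=K main=A work=K]
After op 6 (checkout): HEAD=work@K [fix=K main=A work=K]
After op 7 (commit): HEAD=work@F [fix=K main=A work=F]
After op 8 (checkout): HEAD=fix@K [fix=K main=A work=F]
After op 9 (branch): HEAD=fix@K [exp=K fix=K main=A work=F]
After op 10 (merge): HEAD=fix@D [exp=K fix=D main=A work=F]
commit A: parents=[]
commit D: parents=['K', 'A']
commit F: parents=['K']
commit K: parents=['N']
commit N: parents=['A']

Answer: A N K D F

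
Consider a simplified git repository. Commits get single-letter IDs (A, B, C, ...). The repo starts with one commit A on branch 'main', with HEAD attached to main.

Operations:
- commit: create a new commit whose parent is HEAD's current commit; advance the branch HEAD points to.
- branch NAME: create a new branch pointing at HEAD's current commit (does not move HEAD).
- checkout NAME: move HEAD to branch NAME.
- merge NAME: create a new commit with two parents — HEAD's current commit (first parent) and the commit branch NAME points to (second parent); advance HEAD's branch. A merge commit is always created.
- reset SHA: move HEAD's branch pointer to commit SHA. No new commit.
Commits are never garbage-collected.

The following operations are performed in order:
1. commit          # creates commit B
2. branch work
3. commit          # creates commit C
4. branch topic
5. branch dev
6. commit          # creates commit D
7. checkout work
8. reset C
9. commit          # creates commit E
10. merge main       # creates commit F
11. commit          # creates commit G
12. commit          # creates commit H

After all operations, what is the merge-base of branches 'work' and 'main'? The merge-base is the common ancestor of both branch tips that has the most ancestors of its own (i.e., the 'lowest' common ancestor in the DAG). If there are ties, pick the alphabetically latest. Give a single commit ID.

After op 1 (commit): HEAD=main@B [main=B]
After op 2 (branch): HEAD=main@B [main=B work=B]
After op 3 (commit): HEAD=main@C [main=C work=B]
After op 4 (branch): HEAD=main@C [main=C topic=C work=B]
After op 5 (branch): HEAD=main@C [dev=C main=C topic=C work=B]
After op 6 (commit): HEAD=main@D [dev=C main=D topic=C work=B]
After op 7 (checkout): HEAD=work@B [dev=C main=D topic=C work=B]
After op 8 (reset): HEAD=work@C [dev=C main=D topic=C work=C]
After op 9 (commit): HEAD=work@E [dev=C main=D topic=C work=E]
After op 10 (merge): HEAD=work@F [dev=C main=D topic=C work=F]
After op 11 (commit): HEAD=work@G [dev=C main=D topic=C work=G]
After op 12 (commit): HEAD=work@H [dev=C main=D topic=C work=H]
ancestors(work=H): ['A', 'B', 'C', 'D', 'E', 'F', 'G', 'H']
ancestors(main=D): ['A', 'B', 'C', 'D']
common: ['A', 'B', 'C', 'D']

Answer: D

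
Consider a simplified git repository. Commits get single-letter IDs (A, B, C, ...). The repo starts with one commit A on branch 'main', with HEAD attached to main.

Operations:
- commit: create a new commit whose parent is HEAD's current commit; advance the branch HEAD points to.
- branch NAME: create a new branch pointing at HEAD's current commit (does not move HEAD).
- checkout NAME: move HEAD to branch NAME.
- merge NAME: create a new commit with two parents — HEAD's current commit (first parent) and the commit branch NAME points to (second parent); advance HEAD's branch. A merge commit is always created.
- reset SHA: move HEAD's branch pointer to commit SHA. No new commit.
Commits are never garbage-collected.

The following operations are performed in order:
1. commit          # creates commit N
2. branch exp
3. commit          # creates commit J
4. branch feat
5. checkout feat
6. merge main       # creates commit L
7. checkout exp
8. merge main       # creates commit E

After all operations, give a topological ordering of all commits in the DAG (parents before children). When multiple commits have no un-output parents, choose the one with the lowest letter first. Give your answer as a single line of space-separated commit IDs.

Answer: A N J E L

Derivation:
After op 1 (commit): HEAD=main@N [main=N]
After op 2 (branch): HEAD=main@N [exp=N main=N]
After op 3 (commit): HEAD=main@J [exp=N main=J]
After op 4 (branch): HEAD=main@J [exp=N feat=J main=J]
After op 5 (checkout): HEAD=feat@J [exp=N feat=J main=J]
After op 6 (merge): HEAD=feat@L [exp=N feat=L main=J]
After op 7 (checkout): HEAD=exp@N [exp=N feat=L main=J]
After op 8 (merge): HEAD=exp@E [exp=E feat=L main=J]
commit A: parents=[]
commit E: parents=['N', 'J']
commit J: parents=['N']
commit L: parents=['J', 'J']
commit N: parents=['A']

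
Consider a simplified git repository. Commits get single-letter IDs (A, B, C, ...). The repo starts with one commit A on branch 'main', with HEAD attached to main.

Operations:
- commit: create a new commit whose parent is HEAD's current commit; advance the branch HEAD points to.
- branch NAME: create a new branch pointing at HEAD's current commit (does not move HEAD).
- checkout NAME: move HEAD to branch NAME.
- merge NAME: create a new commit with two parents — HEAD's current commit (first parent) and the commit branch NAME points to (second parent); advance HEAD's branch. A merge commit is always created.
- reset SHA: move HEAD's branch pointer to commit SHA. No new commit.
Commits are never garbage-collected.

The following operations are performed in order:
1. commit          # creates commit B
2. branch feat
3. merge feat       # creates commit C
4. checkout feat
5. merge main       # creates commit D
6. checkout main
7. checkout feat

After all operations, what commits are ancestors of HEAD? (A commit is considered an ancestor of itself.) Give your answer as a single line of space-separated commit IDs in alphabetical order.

Answer: A B C D

Derivation:
After op 1 (commit): HEAD=main@B [main=B]
After op 2 (branch): HEAD=main@B [feat=B main=B]
After op 3 (merge): HEAD=main@C [feat=B main=C]
After op 4 (checkout): HEAD=feat@B [feat=B main=C]
After op 5 (merge): HEAD=feat@D [feat=D main=C]
After op 6 (checkout): HEAD=main@C [feat=D main=C]
After op 7 (checkout): HEAD=feat@D [feat=D main=C]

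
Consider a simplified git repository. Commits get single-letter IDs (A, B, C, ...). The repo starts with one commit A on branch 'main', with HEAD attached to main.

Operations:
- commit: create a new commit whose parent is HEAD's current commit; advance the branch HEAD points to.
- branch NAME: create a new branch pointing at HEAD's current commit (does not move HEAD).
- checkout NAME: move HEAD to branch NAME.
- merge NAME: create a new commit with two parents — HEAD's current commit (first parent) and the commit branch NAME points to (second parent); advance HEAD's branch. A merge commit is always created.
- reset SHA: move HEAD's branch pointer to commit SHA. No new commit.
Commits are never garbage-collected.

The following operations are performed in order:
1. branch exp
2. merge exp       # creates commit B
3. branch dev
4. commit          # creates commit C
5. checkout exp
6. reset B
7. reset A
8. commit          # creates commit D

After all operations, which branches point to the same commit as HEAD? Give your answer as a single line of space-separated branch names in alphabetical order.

After op 1 (branch): HEAD=main@A [exp=A main=A]
After op 2 (merge): HEAD=main@B [exp=A main=B]
After op 3 (branch): HEAD=main@B [dev=B exp=A main=B]
After op 4 (commit): HEAD=main@C [dev=B exp=A main=C]
After op 5 (checkout): HEAD=exp@A [dev=B exp=A main=C]
After op 6 (reset): HEAD=exp@B [dev=B exp=B main=C]
After op 7 (reset): HEAD=exp@A [dev=B exp=A main=C]
After op 8 (commit): HEAD=exp@D [dev=B exp=D main=C]

Answer: exp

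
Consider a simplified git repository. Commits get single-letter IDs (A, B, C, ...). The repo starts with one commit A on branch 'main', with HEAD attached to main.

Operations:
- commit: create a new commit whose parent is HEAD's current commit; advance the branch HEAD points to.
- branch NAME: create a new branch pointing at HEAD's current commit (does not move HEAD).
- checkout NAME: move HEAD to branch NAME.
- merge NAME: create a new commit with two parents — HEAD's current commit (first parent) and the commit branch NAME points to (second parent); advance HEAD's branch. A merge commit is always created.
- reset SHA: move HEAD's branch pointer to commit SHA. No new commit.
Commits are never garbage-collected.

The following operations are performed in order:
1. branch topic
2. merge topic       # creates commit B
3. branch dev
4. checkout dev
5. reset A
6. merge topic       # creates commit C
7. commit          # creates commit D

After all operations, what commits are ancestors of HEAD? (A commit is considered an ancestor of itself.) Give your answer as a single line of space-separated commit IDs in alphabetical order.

After op 1 (branch): HEAD=main@A [main=A topic=A]
After op 2 (merge): HEAD=main@B [main=B topic=A]
After op 3 (branch): HEAD=main@B [dev=B main=B topic=A]
After op 4 (checkout): HEAD=dev@B [dev=B main=B topic=A]
After op 5 (reset): HEAD=dev@A [dev=A main=B topic=A]
After op 6 (merge): HEAD=dev@C [dev=C main=B topic=A]
After op 7 (commit): HEAD=dev@D [dev=D main=B topic=A]

Answer: A C D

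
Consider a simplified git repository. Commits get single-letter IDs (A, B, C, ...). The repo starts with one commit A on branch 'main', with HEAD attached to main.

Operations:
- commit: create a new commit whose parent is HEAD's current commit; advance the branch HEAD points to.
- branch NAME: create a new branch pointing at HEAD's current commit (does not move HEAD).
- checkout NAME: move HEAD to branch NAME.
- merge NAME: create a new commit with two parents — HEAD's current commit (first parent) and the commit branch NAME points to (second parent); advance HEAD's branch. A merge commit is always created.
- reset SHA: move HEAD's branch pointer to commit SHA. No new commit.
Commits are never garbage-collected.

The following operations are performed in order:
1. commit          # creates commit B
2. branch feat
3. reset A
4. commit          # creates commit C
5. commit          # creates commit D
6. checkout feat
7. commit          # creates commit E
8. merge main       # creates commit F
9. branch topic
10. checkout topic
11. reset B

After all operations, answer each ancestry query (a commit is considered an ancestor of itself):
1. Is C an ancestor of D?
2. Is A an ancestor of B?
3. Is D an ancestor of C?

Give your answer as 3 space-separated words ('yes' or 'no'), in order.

Answer: yes yes no

Derivation:
After op 1 (commit): HEAD=main@B [main=B]
After op 2 (branch): HEAD=main@B [feat=B main=B]
After op 3 (reset): HEAD=main@A [feat=B main=A]
After op 4 (commit): HEAD=main@C [feat=B main=C]
After op 5 (commit): HEAD=main@D [feat=B main=D]
After op 6 (checkout): HEAD=feat@B [feat=B main=D]
After op 7 (commit): HEAD=feat@E [feat=E main=D]
After op 8 (merge): HEAD=feat@F [feat=F main=D]
After op 9 (branch): HEAD=feat@F [feat=F main=D topic=F]
After op 10 (checkout): HEAD=topic@F [feat=F main=D topic=F]
After op 11 (reset): HEAD=topic@B [feat=F main=D topic=B]
ancestors(D) = {A,C,D}; C in? yes
ancestors(B) = {A,B}; A in? yes
ancestors(C) = {A,C}; D in? no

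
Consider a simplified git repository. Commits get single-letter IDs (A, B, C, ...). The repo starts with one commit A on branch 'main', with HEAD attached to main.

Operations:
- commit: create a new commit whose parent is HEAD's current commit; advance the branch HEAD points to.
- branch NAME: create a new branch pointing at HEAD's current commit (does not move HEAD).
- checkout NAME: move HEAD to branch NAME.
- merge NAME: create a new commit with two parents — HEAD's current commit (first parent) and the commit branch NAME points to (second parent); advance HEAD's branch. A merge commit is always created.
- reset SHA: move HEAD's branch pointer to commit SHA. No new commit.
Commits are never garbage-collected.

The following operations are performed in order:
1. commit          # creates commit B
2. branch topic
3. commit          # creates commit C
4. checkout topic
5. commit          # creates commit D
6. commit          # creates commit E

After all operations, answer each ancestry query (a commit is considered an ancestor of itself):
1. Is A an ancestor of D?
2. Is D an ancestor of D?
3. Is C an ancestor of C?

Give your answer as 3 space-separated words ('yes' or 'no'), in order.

After op 1 (commit): HEAD=main@B [main=B]
After op 2 (branch): HEAD=main@B [main=B topic=B]
After op 3 (commit): HEAD=main@C [main=C topic=B]
After op 4 (checkout): HEAD=topic@B [main=C topic=B]
After op 5 (commit): HEAD=topic@D [main=C topic=D]
After op 6 (commit): HEAD=topic@E [main=C topic=E]
ancestors(D) = {A,B,D}; A in? yes
ancestors(D) = {A,B,D}; D in? yes
ancestors(C) = {A,B,C}; C in? yes

Answer: yes yes yes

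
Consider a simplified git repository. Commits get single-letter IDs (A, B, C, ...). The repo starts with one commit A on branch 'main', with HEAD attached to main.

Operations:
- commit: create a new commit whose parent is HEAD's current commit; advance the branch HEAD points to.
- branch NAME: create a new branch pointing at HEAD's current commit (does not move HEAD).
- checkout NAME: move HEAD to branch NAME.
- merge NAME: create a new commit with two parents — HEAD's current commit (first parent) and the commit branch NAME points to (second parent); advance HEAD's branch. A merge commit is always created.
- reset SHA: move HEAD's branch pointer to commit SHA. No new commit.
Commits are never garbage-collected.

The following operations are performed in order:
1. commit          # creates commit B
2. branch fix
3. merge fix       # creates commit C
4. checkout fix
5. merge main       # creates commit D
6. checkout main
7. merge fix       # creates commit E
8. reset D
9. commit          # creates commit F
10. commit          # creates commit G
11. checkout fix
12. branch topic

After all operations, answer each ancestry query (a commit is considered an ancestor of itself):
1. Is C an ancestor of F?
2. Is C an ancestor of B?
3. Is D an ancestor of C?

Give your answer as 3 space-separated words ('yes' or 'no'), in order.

After op 1 (commit): HEAD=main@B [main=B]
After op 2 (branch): HEAD=main@B [fix=B main=B]
After op 3 (merge): HEAD=main@C [fix=B main=C]
After op 4 (checkout): HEAD=fix@B [fix=B main=C]
After op 5 (merge): HEAD=fix@D [fix=D main=C]
After op 6 (checkout): HEAD=main@C [fix=D main=C]
After op 7 (merge): HEAD=main@E [fix=D main=E]
After op 8 (reset): HEAD=main@D [fix=D main=D]
After op 9 (commit): HEAD=main@F [fix=D main=F]
After op 10 (commit): HEAD=main@G [fix=D main=G]
After op 11 (checkout): HEAD=fix@D [fix=D main=G]
After op 12 (branch): HEAD=fix@D [fix=D main=G topic=D]
ancestors(F) = {A,B,C,D,F}; C in? yes
ancestors(B) = {A,B}; C in? no
ancestors(C) = {A,B,C}; D in? no

Answer: yes no no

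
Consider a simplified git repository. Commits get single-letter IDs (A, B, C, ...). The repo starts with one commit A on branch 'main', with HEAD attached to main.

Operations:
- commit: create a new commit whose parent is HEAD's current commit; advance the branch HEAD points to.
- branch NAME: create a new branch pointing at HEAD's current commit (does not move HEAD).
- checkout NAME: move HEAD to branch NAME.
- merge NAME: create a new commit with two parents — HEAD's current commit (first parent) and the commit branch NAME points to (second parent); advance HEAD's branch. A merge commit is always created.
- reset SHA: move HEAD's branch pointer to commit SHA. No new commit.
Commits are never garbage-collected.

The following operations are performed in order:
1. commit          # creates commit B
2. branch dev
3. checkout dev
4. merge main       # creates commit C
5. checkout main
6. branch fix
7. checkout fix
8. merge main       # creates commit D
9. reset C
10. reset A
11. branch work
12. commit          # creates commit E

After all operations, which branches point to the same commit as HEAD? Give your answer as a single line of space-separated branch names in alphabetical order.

After op 1 (commit): HEAD=main@B [main=B]
After op 2 (branch): HEAD=main@B [dev=B main=B]
After op 3 (checkout): HEAD=dev@B [dev=B main=B]
After op 4 (merge): HEAD=dev@C [dev=C main=B]
After op 5 (checkout): HEAD=main@B [dev=C main=B]
After op 6 (branch): HEAD=main@B [dev=C fix=B main=B]
After op 7 (checkout): HEAD=fix@B [dev=C fix=B main=B]
After op 8 (merge): HEAD=fix@D [dev=C fix=D main=B]
After op 9 (reset): HEAD=fix@C [dev=C fix=C main=B]
After op 10 (reset): HEAD=fix@A [dev=C fix=A main=B]
After op 11 (branch): HEAD=fix@A [dev=C fix=A main=B work=A]
After op 12 (commit): HEAD=fix@E [dev=C fix=E main=B work=A]

Answer: fix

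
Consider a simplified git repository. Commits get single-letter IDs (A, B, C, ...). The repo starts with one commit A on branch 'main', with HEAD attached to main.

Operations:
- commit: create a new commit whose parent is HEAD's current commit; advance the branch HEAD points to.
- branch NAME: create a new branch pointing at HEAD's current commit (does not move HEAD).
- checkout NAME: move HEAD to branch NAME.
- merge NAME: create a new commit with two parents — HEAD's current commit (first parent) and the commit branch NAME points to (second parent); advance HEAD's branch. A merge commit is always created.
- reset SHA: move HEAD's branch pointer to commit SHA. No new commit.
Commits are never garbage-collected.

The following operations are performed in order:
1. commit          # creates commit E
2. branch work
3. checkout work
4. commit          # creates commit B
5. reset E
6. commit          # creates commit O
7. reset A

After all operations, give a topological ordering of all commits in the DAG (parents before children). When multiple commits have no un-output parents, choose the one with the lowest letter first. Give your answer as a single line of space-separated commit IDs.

After op 1 (commit): HEAD=main@E [main=E]
After op 2 (branch): HEAD=main@E [main=E work=E]
After op 3 (checkout): HEAD=work@E [main=E work=E]
After op 4 (commit): HEAD=work@B [main=E work=B]
After op 5 (reset): HEAD=work@E [main=E work=E]
After op 6 (commit): HEAD=work@O [main=E work=O]
After op 7 (reset): HEAD=work@A [main=E work=A]
commit A: parents=[]
commit B: parents=['E']
commit E: parents=['A']
commit O: parents=['E']

Answer: A E B O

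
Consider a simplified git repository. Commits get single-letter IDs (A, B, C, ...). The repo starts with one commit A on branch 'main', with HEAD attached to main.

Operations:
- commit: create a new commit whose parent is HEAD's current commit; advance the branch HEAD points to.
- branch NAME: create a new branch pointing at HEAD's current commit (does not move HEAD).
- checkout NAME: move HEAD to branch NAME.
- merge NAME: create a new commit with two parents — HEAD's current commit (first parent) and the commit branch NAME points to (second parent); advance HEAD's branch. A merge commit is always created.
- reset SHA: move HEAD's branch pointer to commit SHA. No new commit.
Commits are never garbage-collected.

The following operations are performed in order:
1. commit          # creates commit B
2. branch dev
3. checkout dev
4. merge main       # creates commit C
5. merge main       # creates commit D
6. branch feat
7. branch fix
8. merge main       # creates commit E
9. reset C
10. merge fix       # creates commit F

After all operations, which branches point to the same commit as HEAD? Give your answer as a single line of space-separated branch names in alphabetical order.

Answer: dev

Derivation:
After op 1 (commit): HEAD=main@B [main=B]
After op 2 (branch): HEAD=main@B [dev=B main=B]
After op 3 (checkout): HEAD=dev@B [dev=B main=B]
After op 4 (merge): HEAD=dev@C [dev=C main=B]
After op 5 (merge): HEAD=dev@D [dev=D main=B]
After op 6 (branch): HEAD=dev@D [dev=D feat=D main=B]
After op 7 (branch): HEAD=dev@D [dev=D feat=D fix=D main=B]
After op 8 (merge): HEAD=dev@E [dev=E feat=D fix=D main=B]
After op 9 (reset): HEAD=dev@C [dev=C feat=D fix=D main=B]
After op 10 (merge): HEAD=dev@F [dev=F feat=D fix=D main=B]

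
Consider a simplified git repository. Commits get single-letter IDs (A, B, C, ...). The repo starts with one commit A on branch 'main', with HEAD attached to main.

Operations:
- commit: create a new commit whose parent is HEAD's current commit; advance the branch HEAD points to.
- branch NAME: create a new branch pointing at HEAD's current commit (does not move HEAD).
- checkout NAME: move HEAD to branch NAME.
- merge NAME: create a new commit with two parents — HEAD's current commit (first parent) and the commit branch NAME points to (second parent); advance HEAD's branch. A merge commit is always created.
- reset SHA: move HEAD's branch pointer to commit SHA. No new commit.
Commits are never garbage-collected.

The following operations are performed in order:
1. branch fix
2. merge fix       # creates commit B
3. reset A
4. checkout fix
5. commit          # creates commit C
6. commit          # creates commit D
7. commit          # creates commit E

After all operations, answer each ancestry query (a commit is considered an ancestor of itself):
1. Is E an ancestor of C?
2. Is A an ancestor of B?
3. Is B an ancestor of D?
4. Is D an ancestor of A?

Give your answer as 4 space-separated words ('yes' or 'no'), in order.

Answer: no yes no no

Derivation:
After op 1 (branch): HEAD=main@A [fix=A main=A]
After op 2 (merge): HEAD=main@B [fix=A main=B]
After op 3 (reset): HEAD=main@A [fix=A main=A]
After op 4 (checkout): HEAD=fix@A [fix=A main=A]
After op 5 (commit): HEAD=fix@C [fix=C main=A]
After op 6 (commit): HEAD=fix@D [fix=D main=A]
After op 7 (commit): HEAD=fix@E [fix=E main=A]
ancestors(C) = {A,C}; E in? no
ancestors(B) = {A,B}; A in? yes
ancestors(D) = {A,C,D}; B in? no
ancestors(A) = {A}; D in? no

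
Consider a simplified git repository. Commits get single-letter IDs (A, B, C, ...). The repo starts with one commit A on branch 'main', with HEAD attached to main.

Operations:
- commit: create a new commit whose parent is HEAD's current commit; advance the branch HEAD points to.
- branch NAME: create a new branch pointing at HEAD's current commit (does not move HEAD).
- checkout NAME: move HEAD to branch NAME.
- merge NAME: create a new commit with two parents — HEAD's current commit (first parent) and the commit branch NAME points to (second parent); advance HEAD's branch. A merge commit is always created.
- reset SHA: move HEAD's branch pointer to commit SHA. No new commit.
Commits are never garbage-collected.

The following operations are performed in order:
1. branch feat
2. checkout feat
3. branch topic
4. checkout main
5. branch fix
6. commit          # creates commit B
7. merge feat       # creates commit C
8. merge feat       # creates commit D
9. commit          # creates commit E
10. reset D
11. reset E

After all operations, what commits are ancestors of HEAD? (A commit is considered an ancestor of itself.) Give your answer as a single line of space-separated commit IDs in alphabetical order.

Answer: A B C D E

Derivation:
After op 1 (branch): HEAD=main@A [feat=A main=A]
After op 2 (checkout): HEAD=feat@A [feat=A main=A]
After op 3 (branch): HEAD=feat@A [feat=A main=A topic=A]
After op 4 (checkout): HEAD=main@A [feat=A main=A topic=A]
After op 5 (branch): HEAD=main@A [feat=A fix=A main=A topic=A]
After op 6 (commit): HEAD=main@B [feat=A fix=A main=B topic=A]
After op 7 (merge): HEAD=main@C [feat=A fix=A main=C topic=A]
After op 8 (merge): HEAD=main@D [feat=A fix=A main=D topic=A]
After op 9 (commit): HEAD=main@E [feat=A fix=A main=E topic=A]
After op 10 (reset): HEAD=main@D [feat=A fix=A main=D topic=A]
After op 11 (reset): HEAD=main@E [feat=A fix=A main=E topic=A]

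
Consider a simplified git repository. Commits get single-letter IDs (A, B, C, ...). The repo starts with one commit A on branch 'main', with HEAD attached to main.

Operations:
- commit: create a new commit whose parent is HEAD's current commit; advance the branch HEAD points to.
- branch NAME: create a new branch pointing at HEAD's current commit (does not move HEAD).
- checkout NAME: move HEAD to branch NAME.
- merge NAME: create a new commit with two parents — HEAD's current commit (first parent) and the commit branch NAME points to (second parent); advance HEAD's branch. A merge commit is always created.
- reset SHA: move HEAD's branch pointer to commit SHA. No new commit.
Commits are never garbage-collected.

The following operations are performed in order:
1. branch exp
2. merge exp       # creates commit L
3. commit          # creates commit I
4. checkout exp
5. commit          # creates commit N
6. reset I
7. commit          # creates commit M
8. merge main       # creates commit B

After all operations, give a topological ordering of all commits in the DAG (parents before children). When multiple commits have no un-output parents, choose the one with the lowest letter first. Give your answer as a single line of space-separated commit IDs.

Answer: A L I M B N

Derivation:
After op 1 (branch): HEAD=main@A [exp=A main=A]
After op 2 (merge): HEAD=main@L [exp=A main=L]
After op 3 (commit): HEAD=main@I [exp=A main=I]
After op 4 (checkout): HEAD=exp@A [exp=A main=I]
After op 5 (commit): HEAD=exp@N [exp=N main=I]
After op 6 (reset): HEAD=exp@I [exp=I main=I]
After op 7 (commit): HEAD=exp@M [exp=M main=I]
After op 8 (merge): HEAD=exp@B [exp=B main=I]
commit A: parents=[]
commit B: parents=['M', 'I']
commit I: parents=['L']
commit L: parents=['A', 'A']
commit M: parents=['I']
commit N: parents=['A']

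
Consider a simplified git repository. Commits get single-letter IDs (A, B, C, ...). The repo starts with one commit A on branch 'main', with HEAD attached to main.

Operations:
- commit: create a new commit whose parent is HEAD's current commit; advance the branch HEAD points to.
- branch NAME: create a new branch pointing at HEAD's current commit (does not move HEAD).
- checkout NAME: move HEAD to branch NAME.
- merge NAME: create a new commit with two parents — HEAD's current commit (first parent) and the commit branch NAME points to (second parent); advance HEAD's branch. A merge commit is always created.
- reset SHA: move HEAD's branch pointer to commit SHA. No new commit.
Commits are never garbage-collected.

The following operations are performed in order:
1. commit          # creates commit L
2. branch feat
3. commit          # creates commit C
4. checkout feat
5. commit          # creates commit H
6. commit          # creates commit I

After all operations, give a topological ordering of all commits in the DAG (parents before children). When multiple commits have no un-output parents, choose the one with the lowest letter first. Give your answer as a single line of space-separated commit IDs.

After op 1 (commit): HEAD=main@L [main=L]
After op 2 (branch): HEAD=main@L [feat=L main=L]
After op 3 (commit): HEAD=main@C [feat=L main=C]
After op 4 (checkout): HEAD=feat@L [feat=L main=C]
After op 5 (commit): HEAD=feat@H [feat=H main=C]
After op 6 (commit): HEAD=feat@I [feat=I main=C]
commit A: parents=[]
commit C: parents=['L']
commit H: parents=['L']
commit I: parents=['H']
commit L: parents=['A']

Answer: A L C H I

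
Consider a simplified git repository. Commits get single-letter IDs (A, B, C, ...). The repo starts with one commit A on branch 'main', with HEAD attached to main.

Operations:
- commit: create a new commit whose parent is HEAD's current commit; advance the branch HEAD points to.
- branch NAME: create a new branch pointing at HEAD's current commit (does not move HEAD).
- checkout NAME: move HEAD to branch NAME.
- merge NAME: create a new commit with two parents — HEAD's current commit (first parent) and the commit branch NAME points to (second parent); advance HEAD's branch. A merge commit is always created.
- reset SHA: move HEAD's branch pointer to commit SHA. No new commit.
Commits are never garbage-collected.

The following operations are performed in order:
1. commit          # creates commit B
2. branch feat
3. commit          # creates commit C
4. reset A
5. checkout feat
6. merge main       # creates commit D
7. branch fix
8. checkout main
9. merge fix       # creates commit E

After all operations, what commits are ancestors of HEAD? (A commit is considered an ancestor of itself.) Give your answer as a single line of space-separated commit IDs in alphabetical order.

After op 1 (commit): HEAD=main@B [main=B]
After op 2 (branch): HEAD=main@B [feat=B main=B]
After op 3 (commit): HEAD=main@C [feat=B main=C]
After op 4 (reset): HEAD=main@A [feat=B main=A]
After op 5 (checkout): HEAD=feat@B [feat=B main=A]
After op 6 (merge): HEAD=feat@D [feat=D main=A]
After op 7 (branch): HEAD=feat@D [feat=D fix=D main=A]
After op 8 (checkout): HEAD=main@A [feat=D fix=D main=A]
After op 9 (merge): HEAD=main@E [feat=D fix=D main=E]

Answer: A B D E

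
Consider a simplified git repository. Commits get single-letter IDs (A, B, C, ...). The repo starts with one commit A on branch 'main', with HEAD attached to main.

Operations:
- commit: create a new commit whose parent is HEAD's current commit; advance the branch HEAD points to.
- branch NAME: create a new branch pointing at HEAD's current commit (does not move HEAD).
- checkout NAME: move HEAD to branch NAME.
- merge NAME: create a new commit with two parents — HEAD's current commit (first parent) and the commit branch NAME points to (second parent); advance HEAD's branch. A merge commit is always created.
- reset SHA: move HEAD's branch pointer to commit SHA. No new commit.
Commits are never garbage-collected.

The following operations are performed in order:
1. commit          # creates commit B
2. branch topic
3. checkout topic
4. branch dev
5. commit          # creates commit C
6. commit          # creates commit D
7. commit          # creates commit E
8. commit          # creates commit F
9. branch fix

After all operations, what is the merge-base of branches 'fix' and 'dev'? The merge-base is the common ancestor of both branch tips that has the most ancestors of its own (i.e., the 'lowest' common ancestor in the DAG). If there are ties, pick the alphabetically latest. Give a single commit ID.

After op 1 (commit): HEAD=main@B [main=B]
After op 2 (branch): HEAD=main@B [main=B topic=B]
After op 3 (checkout): HEAD=topic@B [main=B topic=B]
After op 4 (branch): HEAD=topic@B [dev=B main=B topic=B]
After op 5 (commit): HEAD=topic@C [dev=B main=B topic=C]
After op 6 (commit): HEAD=topic@D [dev=B main=B topic=D]
After op 7 (commit): HEAD=topic@E [dev=B main=B topic=E]
After op 8 (commit): HEAD=topic@F [dev=B main=B topic=F]
After op 9 (branch): HEAD=topic@F [dev=B fix=F main=B topic=F]
ancestors(fix=F): ['A', 'B', 'C', 'D', 'E', 'F']
ancestors(dev=B): ['A', 'B']
common: ['A', 'B']

Answer: B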